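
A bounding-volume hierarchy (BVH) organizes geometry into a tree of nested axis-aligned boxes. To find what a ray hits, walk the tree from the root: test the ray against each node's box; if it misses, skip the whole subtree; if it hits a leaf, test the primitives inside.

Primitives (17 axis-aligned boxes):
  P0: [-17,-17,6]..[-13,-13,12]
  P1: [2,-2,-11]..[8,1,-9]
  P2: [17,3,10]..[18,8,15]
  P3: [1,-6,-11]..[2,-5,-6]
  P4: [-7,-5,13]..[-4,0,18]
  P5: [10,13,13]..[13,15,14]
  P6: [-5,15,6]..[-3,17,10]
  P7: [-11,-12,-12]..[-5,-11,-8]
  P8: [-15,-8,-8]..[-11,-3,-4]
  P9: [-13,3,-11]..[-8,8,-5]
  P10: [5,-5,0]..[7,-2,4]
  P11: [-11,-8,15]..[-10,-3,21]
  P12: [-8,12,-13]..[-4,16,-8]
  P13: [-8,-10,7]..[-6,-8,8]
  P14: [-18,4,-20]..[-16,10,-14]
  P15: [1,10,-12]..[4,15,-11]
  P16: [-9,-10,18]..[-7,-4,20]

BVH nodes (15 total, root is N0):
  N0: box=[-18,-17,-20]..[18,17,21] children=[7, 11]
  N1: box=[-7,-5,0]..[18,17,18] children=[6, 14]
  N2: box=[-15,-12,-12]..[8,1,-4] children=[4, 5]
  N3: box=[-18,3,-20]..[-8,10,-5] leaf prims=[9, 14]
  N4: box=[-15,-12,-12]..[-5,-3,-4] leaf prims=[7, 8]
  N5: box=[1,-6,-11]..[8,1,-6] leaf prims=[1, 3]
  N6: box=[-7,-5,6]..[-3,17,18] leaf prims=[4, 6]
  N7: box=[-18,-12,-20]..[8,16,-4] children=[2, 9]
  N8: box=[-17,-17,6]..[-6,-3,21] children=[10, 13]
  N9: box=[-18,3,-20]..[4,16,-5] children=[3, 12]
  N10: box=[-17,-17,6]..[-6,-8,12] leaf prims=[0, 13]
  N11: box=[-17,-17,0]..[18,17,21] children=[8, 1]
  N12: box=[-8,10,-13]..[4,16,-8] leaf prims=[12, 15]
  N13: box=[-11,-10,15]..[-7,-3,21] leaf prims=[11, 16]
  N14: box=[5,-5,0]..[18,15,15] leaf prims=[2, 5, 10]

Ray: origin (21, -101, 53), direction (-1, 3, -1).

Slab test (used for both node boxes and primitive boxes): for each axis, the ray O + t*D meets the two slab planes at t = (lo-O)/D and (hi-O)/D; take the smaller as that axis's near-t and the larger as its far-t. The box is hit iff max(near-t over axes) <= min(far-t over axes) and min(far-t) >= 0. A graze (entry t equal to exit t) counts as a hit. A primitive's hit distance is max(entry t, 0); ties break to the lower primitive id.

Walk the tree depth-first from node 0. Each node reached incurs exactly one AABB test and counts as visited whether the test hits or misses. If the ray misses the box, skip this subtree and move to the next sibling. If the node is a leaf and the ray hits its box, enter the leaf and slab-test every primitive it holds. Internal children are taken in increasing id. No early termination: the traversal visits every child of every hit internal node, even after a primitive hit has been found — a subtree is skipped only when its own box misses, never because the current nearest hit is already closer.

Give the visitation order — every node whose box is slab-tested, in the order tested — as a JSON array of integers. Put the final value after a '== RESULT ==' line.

Trace the traversal:
N0 x:[3,39] y:[28,118/3] z:[32,73] -> hit [32,39], descend [7, 11]
  N7 x:[13,39] y:[89/3,39] z:[57,73] -> miss, prune
  N11 x:[3,38] y:[28,118/3] z:[32,53] -> hit [32,38], descend [1, 8]
    N1 x:[3,28] y:[32,118/3] z:[35,53] -> miss, prune
    N8 x:[27,38] y:[28,98/3] z:[32,47] -> hit [32,98/3], descend [10, 13]
      N10 x:[27,38] y:[28,31] z:[41,47] -> miss, prune
      N13 x:[28,32] y:[91/3,98/3] z:[32,38] -> hit [32,32] leaf, test {P11@t=32, P16(miss)}

7 AABB tests over nodes [0, 7, 11, 1, 8, 10, 13]; 1 leaf entered; closest P11.

== RESULT ==
[0, 7, 11, 1, 8, 10, 13]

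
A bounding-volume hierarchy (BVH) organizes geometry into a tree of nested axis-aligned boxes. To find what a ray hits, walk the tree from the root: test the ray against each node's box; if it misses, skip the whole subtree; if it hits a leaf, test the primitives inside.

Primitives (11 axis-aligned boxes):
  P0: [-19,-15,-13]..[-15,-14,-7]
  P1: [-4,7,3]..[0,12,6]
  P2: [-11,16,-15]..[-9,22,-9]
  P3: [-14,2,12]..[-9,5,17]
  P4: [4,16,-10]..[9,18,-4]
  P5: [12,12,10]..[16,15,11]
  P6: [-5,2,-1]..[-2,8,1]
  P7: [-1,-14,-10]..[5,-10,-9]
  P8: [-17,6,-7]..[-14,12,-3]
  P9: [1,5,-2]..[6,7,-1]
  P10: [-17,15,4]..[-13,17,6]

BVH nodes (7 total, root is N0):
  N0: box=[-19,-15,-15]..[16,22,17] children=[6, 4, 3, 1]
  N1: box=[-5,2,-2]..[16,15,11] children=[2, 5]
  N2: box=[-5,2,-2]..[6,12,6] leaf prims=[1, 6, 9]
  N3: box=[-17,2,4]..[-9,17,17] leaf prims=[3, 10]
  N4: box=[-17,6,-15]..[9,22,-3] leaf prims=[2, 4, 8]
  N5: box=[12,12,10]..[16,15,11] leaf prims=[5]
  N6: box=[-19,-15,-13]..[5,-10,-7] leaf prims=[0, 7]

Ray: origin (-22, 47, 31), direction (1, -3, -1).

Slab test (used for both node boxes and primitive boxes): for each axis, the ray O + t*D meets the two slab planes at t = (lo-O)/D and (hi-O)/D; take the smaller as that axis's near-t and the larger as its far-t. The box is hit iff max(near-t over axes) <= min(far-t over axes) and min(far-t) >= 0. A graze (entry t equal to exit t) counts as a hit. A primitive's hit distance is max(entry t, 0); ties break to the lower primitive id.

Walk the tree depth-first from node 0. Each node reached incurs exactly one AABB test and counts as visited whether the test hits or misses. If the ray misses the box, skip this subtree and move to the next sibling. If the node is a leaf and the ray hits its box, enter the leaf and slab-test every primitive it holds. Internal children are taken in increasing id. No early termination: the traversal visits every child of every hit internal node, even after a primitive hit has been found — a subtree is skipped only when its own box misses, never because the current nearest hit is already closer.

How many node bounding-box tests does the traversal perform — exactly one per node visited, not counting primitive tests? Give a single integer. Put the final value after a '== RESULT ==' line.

Walk:
N0 x:[3,38] y:[25/3,62/3] z:[14,46] -> hit [14,62/3], descend [1, 3, 4, 6]
  N1 x:[17,38] y:[32/3,15] z:[20,33] -> miss, prune
  N3 x:[5,13] y:[10,15] z:[14,27] -> miss, prune
  N4 x:[5,31] y:[25/3,41/3] z:[34,46] -> miss, prune
  N6 x:[3,27] y:[19,62/3] z:[38,44] -> miss, prune

Summary -> nodes [0, 1, 3, 4, 6]; box-tests=5; leaf-entries=0; first=miss

== RESULT ==
5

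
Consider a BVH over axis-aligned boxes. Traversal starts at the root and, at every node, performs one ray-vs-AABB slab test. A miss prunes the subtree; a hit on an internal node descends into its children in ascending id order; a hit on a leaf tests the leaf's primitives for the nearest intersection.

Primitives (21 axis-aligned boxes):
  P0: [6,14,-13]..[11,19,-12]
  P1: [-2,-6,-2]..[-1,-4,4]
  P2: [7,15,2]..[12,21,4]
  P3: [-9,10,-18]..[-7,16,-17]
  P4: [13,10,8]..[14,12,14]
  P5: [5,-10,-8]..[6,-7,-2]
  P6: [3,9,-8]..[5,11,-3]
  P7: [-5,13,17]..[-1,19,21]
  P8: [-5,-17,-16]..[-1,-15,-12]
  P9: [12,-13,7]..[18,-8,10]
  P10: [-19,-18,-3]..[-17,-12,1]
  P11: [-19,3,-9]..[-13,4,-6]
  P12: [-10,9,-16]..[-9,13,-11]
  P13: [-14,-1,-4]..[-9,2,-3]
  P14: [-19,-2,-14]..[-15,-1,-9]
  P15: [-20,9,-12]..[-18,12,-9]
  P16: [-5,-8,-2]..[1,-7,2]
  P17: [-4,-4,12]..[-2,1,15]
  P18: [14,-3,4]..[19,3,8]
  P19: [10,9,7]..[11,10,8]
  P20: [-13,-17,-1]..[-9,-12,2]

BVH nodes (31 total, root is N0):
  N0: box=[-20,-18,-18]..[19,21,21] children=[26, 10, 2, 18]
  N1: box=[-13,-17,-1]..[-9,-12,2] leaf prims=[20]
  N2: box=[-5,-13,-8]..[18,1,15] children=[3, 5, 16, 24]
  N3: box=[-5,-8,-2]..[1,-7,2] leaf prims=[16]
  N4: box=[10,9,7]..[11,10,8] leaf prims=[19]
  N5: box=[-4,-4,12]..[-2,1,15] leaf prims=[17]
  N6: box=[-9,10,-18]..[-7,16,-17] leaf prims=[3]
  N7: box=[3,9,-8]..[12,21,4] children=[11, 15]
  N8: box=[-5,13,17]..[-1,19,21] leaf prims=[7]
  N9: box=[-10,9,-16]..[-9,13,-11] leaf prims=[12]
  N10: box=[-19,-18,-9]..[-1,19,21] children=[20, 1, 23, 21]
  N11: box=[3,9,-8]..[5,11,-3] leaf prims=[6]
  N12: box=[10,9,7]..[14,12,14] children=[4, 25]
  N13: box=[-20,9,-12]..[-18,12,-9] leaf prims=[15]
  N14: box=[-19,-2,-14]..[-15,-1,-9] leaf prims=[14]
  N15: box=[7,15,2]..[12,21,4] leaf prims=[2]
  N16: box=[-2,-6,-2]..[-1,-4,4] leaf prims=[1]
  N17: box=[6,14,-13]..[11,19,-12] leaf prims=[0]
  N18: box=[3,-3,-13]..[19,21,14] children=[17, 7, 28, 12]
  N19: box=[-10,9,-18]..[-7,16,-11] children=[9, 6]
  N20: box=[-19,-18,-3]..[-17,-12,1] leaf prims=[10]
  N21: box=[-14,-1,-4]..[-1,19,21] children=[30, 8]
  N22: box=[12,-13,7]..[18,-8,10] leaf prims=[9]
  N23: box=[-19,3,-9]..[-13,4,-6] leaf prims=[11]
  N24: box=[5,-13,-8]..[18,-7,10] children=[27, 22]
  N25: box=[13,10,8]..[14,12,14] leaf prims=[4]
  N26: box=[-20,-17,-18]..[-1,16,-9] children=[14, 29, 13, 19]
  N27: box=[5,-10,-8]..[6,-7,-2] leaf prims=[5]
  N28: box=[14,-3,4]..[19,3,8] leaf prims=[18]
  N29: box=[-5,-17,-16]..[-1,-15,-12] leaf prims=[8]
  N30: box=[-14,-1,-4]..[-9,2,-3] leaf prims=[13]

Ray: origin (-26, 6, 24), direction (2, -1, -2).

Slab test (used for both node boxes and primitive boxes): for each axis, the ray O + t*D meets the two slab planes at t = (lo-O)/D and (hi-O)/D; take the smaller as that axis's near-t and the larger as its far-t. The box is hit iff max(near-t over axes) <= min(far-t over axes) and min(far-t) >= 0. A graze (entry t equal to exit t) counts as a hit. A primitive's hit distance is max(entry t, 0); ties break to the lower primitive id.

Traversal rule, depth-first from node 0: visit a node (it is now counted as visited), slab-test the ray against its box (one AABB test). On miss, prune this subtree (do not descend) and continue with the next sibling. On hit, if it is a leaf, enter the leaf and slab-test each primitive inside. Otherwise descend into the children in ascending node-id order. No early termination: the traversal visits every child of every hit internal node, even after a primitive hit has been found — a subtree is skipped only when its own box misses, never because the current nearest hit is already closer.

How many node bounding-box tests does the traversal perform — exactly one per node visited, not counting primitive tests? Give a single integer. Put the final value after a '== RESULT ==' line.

Traverse from the root:
N0 x:[3,45/2] y:[-15,24] z:[3/2,21] -> hit [3,21], descend [2, 10, 18, 26]
  N2 x:[21/2,22] y:[5,19] z:[9/2,16] -> hit [21/2,16], descend [3, 5, 16, 24]
    N3 x:[21/2,27/2] y:[13,14] z:[11,13] -> hit [13,13] leaf, test {P16@t=13}
    N5 x:[11,12] y:[5,10] z:[9/2,6] -> miss, prune
    N16 x:[12,25/2] y:[10,12] z:[10,13] -> hit [12,12] leaf, test {P1@t=12}
    N24 x:[31/2,22] y:[13,19] z:[7,16] -> hit [31/2,16], descend [22, 27]
      N22 x:[19,22] y:[14,19] z:[7,17/2] -> miss, prune
      N27 x:[31/2,16] y:[13,16] z:[13,16] -> hit [31/2,16] leaf, test {P5@t=31/2}
  N10 x:[7/2,25/2] y:[-13,24] z:[3/2,33/2] -> hit [7/2,25/2], descend [1, 20, 21, 23]
    N1 x:[13/2,17/2] y:[18,23] z:[11,25/2] -> miss, prune
    N20 x:[7/2,9/2] y:[18,24] z:[23/2,27/2] -> miss, prune
    N21 x:[6,25/2] y:[-13,7] z:[3/2,14] -> hit [6,7], descend [8, 30]
      N8 x:[21/2,25/2] y:[-13,-7] z:[3/2,7/2] -> miss, prune
      N30 x:[6,17/2] y:[4,7] z:[27/2,14] -> miss, prune
    N23 x:[7/2,13/2] y:[2,3] z:[15,33/2] -> miss, prune
  N18 x:[29/2,45/2] y:[-15,9] z:[5,37/2] -> miss, prune
  N26 x:[3,25/2] y:[-10,23] z:[33/2,21] -> miss, prune

17 AABB tests over nodes [0, 2, 3, 5, 16, 24, 22, 27, 10, 1, 20, 21, 8, 30, 23, 18, 26]; 3 leaves entered; closest P1.

== RESULT ==
17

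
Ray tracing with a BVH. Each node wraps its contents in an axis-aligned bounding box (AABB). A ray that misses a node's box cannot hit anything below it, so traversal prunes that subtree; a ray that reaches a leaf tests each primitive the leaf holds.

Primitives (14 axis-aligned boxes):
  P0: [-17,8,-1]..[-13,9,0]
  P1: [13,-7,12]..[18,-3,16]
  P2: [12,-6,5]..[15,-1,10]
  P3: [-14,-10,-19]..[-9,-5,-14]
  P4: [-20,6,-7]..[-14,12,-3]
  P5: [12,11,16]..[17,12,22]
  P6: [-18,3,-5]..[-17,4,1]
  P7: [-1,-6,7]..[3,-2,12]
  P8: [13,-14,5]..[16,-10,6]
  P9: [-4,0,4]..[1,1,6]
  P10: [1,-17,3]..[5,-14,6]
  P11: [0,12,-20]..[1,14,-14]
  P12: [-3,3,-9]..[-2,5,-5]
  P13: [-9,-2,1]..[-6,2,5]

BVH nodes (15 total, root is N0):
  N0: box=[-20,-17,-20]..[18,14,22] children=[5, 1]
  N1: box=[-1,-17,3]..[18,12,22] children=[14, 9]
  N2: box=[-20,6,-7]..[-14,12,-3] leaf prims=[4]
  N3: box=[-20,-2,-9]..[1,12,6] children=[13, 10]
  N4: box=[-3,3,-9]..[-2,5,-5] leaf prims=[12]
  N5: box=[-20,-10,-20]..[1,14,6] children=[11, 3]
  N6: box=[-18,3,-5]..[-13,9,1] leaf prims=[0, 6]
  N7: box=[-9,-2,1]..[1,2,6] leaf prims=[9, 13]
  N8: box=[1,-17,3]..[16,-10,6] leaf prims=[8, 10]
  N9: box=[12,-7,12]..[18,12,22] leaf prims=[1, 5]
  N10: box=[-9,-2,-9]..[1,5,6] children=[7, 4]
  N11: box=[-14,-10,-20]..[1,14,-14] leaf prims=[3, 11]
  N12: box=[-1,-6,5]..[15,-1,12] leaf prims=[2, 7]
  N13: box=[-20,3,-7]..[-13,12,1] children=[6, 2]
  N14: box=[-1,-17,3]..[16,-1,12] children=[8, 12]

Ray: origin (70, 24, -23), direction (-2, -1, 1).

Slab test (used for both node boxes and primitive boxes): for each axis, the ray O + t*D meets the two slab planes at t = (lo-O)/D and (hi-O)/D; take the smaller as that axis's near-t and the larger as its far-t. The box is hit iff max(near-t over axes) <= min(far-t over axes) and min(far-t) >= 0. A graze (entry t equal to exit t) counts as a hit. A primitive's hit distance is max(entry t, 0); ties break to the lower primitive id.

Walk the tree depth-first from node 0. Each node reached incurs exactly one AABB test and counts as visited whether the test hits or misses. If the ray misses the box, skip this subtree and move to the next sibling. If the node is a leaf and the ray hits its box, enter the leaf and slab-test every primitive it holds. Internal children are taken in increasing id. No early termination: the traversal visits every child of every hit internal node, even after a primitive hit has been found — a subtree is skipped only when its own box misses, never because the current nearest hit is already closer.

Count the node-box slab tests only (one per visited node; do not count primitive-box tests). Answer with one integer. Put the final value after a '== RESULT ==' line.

Trace the traversal:
N0 x:[26,45] y:[10,41] z:[3,45] -> hit [26,41], descend [1, 5]
  N1 x:[26,71/2] y:[12,41] z:[26,45] -> hit [26,71/2], descend [9, 14]
    N9 x:[26,29] y:[12,31] z:[35,45] -> miss, prune
    N14 x:[27,71/2] y:[25,41] z:[26,35] -> hit [27,35], descend [8, 12]
      N8 x:[27,69/2] y:[34,41] z:[26,29] -> miss, prune
      N12 x:[55/2,71/2] y:[25,30] z:[28,35] -> hit [28,30] leaf, test {P2@t=28, P7(miss)}
  N5 x:[69/2,45] y:[10,34] z:[3,29] -> miss, prune

Visited [0, 1, 9, 14, 8, 12, 5]. Tests: 7 box, 1 leaf. Nearest: P2.

== RESULT ==
7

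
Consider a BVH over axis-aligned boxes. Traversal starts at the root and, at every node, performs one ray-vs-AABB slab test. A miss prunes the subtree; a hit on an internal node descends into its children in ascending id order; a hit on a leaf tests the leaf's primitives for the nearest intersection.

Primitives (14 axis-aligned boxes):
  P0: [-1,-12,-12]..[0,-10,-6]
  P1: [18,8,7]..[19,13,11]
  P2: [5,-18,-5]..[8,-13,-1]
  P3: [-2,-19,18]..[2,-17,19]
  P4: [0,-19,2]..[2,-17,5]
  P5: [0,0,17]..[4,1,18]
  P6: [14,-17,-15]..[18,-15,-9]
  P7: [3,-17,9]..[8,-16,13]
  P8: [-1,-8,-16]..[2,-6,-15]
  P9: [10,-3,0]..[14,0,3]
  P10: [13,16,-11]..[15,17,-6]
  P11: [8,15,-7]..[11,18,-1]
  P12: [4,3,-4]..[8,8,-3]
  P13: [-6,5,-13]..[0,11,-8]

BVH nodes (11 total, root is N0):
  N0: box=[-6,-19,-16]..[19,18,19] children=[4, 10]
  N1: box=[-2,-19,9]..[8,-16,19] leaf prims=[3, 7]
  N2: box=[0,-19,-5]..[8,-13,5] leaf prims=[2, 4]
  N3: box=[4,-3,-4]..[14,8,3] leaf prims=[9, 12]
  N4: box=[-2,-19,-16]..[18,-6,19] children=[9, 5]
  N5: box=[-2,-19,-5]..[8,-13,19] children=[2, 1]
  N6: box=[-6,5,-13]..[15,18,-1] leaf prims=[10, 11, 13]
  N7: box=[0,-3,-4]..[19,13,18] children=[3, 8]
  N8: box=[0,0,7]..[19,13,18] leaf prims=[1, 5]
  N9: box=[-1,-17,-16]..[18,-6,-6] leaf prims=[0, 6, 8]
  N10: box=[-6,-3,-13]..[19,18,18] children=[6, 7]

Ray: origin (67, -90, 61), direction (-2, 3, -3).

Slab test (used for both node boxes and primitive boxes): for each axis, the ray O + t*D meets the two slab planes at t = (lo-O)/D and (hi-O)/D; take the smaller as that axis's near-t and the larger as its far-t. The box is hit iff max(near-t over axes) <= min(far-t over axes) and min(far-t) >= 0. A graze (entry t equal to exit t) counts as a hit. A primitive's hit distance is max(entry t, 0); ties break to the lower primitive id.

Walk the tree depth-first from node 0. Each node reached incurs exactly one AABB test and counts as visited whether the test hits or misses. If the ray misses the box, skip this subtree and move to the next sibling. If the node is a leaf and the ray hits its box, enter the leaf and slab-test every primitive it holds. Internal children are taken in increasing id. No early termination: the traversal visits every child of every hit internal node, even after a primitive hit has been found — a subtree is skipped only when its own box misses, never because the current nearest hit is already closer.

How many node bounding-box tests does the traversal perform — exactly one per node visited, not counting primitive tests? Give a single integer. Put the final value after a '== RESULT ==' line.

Traverse from the root:
N0 x:[24,73/2] y:[71/3,36] z:[14,77/3] -> hit [24,77/3], descend [4, 10]
  N4 x:[49/2,69/2] y:[71/3,28] z:[14,77/3] -> hit [49/2,77/3], descend [5, 9]
    N5 x:[59/2,69/2] y:[71/3,77/3] z:[14,22] -> miss, prune
    N9 x:[49/2,34] y:[73/3,28] z:[67/3,77/3] -> hit [49/2,77/3] leaf, test {P0(miss), P6@t=49/2, P8(miss)}
  N10 x:[24,73/2] y:[29,36] z:[43/3,74/3] -> miss, prune

Summary -> nodes [0, 4, 5, 9, 10]; box-tests=5; leaf-entries=1; first=P6

== RESULT ==
5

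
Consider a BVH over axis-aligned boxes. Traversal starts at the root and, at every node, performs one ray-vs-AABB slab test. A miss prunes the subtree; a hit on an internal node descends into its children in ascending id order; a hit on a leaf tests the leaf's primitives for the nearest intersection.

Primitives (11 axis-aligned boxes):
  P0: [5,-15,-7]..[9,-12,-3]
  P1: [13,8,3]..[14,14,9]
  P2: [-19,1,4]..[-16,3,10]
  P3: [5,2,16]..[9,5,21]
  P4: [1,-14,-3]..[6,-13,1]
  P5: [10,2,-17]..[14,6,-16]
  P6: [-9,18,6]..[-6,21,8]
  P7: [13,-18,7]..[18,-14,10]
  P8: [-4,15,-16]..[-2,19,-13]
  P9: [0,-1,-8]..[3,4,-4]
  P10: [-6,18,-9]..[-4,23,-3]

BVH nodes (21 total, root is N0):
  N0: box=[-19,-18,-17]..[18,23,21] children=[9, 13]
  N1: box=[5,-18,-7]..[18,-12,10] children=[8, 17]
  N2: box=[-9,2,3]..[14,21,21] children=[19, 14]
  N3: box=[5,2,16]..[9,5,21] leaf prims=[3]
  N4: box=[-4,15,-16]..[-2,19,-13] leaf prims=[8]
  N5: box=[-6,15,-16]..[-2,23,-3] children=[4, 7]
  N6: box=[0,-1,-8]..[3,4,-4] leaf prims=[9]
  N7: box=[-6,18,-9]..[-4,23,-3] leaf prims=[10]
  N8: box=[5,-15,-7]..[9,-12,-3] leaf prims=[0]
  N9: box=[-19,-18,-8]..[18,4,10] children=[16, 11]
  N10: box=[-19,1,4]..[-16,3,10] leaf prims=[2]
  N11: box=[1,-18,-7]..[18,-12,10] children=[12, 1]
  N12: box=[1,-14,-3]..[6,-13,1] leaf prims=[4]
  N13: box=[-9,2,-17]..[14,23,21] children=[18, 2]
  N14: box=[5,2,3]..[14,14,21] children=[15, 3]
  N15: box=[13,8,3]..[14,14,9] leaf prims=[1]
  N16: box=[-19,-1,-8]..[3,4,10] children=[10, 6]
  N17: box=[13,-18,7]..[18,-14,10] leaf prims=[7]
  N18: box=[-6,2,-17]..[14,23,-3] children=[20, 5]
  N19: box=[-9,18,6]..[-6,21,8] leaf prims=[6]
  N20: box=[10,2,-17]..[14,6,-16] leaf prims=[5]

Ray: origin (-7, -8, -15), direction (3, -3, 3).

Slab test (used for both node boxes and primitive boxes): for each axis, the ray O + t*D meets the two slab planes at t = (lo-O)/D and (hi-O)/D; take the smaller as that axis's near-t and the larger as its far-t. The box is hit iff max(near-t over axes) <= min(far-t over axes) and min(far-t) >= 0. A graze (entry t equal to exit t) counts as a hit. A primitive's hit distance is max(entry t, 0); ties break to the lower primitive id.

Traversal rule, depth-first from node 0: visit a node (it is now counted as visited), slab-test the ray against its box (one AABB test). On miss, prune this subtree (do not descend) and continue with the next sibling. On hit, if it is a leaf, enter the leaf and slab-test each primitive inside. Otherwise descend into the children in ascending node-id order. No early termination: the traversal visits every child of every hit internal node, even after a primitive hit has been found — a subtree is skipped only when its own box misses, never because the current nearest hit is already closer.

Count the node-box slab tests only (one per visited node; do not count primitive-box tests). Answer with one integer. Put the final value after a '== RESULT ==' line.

Traverse from the root:
N0 x:[-4,25/3] y:[-31/3,10/3] z:[-2/3,12] -> hit [-2/3,10/3], descend [9, 13]
  N9 x:[-4,25/3] y:[-4,10/3] z:[7/3,25/3] -> hit [7/3,10/3], descend [11, 16]
    N11 x:[8/3,25/3] y:[4/3,10/3] z:[8/3,25/3] -> hit [8/3,10/3], descend [1, 12]
      N1 x:[4,25/3] y:[4/3,10/3] z:[8/3,25/3] -> miss, prune
      N12 x:[8/3,13/3] y:[5/3,2] z:[4,16/3] -> miss, prune
    N16 x:[-4,10/3] y:[-4,-7/3] z:[7/3,25/3] -> miss, prune
  N13 x:[-2/3,7] y:[-31/3,-10/3] z:[-2/3,12] -> miss, prune

Summary -> nodes [0, 9, 11, 1, 12, 16, 13]; box-tests=7; leaf-entries=0; first=miss

== RESULT ==
7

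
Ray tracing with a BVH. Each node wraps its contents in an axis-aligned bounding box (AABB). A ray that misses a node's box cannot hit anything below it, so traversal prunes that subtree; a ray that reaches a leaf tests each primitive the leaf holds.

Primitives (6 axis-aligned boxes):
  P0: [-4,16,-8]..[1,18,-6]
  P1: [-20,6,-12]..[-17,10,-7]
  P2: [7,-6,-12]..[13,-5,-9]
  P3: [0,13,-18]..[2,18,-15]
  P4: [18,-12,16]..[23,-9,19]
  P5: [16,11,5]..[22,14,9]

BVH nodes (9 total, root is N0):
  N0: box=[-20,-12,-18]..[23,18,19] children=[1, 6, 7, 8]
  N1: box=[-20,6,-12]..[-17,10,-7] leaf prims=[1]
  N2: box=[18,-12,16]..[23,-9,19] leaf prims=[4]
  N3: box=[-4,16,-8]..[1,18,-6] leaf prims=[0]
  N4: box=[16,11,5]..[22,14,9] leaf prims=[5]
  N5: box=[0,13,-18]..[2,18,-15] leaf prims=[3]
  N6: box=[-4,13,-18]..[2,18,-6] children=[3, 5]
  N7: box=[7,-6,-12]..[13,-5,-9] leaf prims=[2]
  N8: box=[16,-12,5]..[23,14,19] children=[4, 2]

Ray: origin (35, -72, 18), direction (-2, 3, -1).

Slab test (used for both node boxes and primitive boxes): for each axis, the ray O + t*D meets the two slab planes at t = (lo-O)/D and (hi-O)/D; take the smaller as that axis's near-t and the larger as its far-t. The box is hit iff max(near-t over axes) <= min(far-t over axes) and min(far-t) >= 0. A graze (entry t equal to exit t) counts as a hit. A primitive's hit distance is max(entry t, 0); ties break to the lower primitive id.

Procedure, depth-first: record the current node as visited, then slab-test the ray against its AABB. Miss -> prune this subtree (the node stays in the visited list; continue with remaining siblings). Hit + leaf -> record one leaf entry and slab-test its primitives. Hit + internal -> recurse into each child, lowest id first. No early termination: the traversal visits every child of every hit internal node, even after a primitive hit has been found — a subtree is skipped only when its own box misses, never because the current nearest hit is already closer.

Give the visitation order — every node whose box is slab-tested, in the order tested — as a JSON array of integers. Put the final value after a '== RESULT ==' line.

Trace the traversal:
N0 x:[6,55/2] y:[20,30] z:[-1,36] -> hit [20,55/2], descend [1, 6, 7, 8]
  N1 x:[26,55/2] y:[26,82/3] z:[25,30] -> hit [26,82/3] leaf, test {P1@t=26}
  N6 x:[33/2,39/2] y:[85/3,30] z:[24,36] -> miss, prune
  N7 x:[11,14] y:[22,67/3] z:[27,30] -> miss, prune
  N8 x:[6,19/2] y:[20,86/3] z:[-1,13] -> miss, prune

order=[0, 1, 6, 7, 8]  |boxes|=5  |leaves|=1  hit=P1

== RESULT ==
[0, 1, 6, 7, 8]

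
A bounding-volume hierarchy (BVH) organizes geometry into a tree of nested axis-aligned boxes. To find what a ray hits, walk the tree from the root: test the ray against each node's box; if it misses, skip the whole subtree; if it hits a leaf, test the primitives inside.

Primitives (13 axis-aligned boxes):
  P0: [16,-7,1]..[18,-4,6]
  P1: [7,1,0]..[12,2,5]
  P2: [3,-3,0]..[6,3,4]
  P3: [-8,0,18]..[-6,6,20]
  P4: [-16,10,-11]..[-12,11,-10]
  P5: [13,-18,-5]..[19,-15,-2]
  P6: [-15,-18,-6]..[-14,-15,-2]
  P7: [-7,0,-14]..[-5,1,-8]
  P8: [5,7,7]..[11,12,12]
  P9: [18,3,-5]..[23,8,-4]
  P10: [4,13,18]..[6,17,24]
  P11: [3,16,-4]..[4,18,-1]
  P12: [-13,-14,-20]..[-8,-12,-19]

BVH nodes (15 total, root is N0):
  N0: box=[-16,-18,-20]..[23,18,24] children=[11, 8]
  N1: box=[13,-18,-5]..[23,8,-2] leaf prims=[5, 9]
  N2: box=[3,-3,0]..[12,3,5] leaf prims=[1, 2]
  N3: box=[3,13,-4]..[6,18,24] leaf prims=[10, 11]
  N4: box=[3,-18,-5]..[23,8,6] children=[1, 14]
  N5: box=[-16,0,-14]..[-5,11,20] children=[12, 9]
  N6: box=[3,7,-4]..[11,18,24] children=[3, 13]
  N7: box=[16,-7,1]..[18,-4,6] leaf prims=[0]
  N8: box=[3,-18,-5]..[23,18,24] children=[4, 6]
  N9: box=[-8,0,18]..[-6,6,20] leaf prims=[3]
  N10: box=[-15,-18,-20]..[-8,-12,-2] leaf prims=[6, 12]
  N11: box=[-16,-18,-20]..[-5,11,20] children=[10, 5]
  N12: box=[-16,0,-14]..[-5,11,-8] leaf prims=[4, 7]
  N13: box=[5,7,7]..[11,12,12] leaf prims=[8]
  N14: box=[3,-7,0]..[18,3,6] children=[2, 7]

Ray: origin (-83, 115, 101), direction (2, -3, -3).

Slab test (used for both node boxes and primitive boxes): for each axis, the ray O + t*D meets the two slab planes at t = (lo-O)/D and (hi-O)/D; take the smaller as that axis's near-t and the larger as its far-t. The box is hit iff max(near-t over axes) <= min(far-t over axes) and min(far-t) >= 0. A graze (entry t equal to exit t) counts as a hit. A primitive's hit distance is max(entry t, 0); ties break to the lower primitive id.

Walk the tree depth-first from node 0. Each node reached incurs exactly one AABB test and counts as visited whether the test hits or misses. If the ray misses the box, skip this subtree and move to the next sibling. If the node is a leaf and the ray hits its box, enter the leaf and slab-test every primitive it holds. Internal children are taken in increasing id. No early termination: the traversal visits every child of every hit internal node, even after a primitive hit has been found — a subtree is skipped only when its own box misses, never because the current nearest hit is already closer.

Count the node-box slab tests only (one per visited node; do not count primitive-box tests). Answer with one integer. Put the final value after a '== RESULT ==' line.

Traverse from the root:
N0 x:[67/2,53] y:[97/3,133/3] z:[77/3,121/3] -> hit [67/2,121/3], descend [8, 11]
  N8 x:[43,53] y:[97/3,133/3] z:[77/3,106/3] -> miss, prune
  N11 x:[67/2,39] y:[104/3,133/3] z:[27,121/3] -> hit [104/3,39], descend [5, 10]
    N5 x:[67/2,39] y:[104/3,115/3] z:[27,115/3] -> hit [104/3,115/3], descend [9, 12]
      N9 x:[75/2,77/2] y:[109/3,115/3] z:[27,83/3] -> miss, prune
      N12 x:[67/2,39] y:[104/3,115/3] z:[109/3,115/3] -> hit [109/3,115/3] leaf, test {P4(miss), P7@t=38}
    N10 x:[34,75/2] y:[127/3,133/3] z:[103/3,121/3] -> miss, prune

order=[0, 8, 11, 5, 9, 12, 10]  |boxes|=7  |leaves|=1  hit=P7

== RESULT ==
7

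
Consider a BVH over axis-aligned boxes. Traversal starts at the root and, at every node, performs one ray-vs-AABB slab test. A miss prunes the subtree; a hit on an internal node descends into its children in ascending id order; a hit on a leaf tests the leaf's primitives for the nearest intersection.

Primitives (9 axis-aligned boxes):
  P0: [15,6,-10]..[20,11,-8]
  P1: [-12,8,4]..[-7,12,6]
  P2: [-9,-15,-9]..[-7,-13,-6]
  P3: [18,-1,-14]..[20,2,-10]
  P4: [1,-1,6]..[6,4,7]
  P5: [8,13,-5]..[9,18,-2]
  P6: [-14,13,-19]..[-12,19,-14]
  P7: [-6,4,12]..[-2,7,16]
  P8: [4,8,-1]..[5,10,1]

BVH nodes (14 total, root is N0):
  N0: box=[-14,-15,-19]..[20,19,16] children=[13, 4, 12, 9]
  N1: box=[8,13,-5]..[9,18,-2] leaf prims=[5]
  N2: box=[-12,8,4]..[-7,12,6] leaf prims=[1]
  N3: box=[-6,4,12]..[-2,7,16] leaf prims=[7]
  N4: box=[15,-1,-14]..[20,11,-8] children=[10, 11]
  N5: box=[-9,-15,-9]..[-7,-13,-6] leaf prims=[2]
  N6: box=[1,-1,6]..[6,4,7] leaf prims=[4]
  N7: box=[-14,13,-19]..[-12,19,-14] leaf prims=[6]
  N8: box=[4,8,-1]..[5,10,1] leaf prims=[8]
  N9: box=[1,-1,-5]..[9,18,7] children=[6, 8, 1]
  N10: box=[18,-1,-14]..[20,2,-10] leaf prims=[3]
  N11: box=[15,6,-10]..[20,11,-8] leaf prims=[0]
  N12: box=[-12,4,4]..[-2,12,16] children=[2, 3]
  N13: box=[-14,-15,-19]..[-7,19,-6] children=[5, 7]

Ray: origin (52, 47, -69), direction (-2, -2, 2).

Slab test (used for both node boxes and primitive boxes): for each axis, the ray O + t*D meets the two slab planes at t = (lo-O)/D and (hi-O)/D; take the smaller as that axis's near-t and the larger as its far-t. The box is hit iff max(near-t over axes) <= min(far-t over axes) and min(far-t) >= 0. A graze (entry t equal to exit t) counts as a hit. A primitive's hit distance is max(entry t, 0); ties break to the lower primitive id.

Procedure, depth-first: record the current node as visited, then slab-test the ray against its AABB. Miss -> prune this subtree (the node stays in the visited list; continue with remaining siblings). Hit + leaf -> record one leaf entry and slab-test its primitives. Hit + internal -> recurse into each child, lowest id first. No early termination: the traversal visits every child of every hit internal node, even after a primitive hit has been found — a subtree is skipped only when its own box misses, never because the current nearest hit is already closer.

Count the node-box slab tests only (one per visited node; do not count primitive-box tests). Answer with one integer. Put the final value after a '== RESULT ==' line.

Walk:
N0 x:[16,33] y:[14,31] z:[25,85/2] -> hit [25,31], descend [4, 9, 12, 13]
  N4 x:[16,37/2] y:[18,24] z:[55/2,61/2] -> miss, prune
  N9 x:[43/2,51/2] y:[29/2,24] z:[32,38] -> miss, prune
  N12 x:[27,32] y:[35/2,43/2] z:[73/2,85/2] -> miss, prune
  N13 x:[59/2,33] y:[14,31] z:[25,63/2] -> hit [59/2,31], descend [5, 7]
    N5 x:[59/2,61/2] y:[30,31] z:[30,63/2] -> hit [30,61/2] leaf, test {P2@t=30}
    N7 x:[32,33] y:[14,17] z:[25,55/2] -> miss, prune

7 AABB tests over nodes [0, 4, 9, 12, 13, 5, 7]; 1 leaf entered; closest P2.

== RESULT ==
7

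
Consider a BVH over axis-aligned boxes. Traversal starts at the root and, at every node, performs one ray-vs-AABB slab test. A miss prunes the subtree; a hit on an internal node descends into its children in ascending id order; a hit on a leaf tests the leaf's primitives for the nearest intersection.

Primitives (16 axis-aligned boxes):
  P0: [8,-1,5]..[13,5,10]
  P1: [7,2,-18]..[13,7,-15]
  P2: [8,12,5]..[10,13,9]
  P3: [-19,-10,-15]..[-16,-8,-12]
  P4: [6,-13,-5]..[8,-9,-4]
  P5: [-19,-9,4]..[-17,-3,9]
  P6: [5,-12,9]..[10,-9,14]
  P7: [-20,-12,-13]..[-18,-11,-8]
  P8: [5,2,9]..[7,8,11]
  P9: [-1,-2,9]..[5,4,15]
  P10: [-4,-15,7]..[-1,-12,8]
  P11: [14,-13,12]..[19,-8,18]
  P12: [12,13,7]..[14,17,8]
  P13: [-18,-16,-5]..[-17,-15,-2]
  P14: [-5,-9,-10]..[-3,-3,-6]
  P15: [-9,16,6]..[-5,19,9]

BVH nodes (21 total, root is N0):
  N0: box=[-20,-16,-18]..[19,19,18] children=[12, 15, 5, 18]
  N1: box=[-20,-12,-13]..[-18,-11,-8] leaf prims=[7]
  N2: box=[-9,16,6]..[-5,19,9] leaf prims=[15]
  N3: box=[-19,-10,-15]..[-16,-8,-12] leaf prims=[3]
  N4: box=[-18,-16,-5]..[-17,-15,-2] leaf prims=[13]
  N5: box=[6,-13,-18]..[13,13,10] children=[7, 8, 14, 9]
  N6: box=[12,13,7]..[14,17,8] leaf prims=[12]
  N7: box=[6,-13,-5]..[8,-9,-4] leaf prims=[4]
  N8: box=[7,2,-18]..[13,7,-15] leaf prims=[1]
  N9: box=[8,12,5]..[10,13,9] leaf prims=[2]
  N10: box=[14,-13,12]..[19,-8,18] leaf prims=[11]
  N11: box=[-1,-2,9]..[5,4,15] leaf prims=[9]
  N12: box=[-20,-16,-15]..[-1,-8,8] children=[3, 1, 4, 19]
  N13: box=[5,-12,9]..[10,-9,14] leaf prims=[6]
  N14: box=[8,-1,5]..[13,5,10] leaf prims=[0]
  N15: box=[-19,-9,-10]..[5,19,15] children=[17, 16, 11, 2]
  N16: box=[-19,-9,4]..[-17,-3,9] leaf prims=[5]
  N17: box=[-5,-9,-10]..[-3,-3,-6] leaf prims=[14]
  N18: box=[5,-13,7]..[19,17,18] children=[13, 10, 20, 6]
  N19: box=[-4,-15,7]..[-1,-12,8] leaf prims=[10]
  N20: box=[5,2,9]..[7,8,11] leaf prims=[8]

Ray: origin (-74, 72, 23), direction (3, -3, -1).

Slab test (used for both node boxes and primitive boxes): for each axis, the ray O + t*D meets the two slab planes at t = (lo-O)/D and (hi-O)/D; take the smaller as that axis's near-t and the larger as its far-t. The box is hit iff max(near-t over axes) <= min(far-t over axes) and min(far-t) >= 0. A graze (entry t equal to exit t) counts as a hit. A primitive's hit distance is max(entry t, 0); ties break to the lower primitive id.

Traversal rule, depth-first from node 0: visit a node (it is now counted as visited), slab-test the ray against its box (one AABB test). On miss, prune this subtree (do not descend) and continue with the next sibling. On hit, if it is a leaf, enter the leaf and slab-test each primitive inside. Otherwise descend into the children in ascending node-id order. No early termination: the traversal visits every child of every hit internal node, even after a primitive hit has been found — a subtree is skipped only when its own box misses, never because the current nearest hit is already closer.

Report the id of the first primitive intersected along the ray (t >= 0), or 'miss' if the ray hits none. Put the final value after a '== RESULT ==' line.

Trace the traversal:
N0 x:[18,31] y:[53/3,88/3] z:[5,41] -> hit [18,88/3], descend [5, 12, 15, 18]
  N5 x:[80/3,29] y:[59/3,85/3] z:[13,41] -> hit [80/3,85/3], descend [7, 8, 9, 14]
    N7 x:[80/3,82/3] y:[27,85/3] z:[27,28] -> hit [27,82/3] leaf, test {P4@t=27}
    N8 x:[27,29] y:[65/3,70/3] z:[38,41] -> miss, prune
    N9 x:[82/3,28] y:[59/3,20] z:[14,18] -> miss, prune
    N14 x:[82/3,29] y:[67/3,73/3] z:[13,18] -> miss, prune
  N12 x:[18,73/3] y:[80/3,88/3] z:[15,38] -> miss, prune
  N15 x:[55/3,79/3] y:[53/3,27] z:[8,33] -> hit [55/3,79/3], descend [2, 11, 16, 17]
    N2 x:[65/3,23] y:[53/3,56/3] z:[14,17] -> miss, prune
    N11 x:[73/3,79/3] y:[68/3,74/3] z:[8,14] -> miss, prune
    N16 x:[55/3,19] y:[25,27] z:[14,19] -> miss, prune
    N17 x:[23,71/3] y:[25,27] z:[29,33] -> miss, prune
  N18 x:[79/3,31] y:[55/3,85/3] z:[5,16] -> miss, prune

13 AABB tests over nodes [0, 5, 7, 8, 9, 14, 12, 15, 2, 11, 16, 17, 18]; 1 leaf entered; closest P4.

== RESULT ==
4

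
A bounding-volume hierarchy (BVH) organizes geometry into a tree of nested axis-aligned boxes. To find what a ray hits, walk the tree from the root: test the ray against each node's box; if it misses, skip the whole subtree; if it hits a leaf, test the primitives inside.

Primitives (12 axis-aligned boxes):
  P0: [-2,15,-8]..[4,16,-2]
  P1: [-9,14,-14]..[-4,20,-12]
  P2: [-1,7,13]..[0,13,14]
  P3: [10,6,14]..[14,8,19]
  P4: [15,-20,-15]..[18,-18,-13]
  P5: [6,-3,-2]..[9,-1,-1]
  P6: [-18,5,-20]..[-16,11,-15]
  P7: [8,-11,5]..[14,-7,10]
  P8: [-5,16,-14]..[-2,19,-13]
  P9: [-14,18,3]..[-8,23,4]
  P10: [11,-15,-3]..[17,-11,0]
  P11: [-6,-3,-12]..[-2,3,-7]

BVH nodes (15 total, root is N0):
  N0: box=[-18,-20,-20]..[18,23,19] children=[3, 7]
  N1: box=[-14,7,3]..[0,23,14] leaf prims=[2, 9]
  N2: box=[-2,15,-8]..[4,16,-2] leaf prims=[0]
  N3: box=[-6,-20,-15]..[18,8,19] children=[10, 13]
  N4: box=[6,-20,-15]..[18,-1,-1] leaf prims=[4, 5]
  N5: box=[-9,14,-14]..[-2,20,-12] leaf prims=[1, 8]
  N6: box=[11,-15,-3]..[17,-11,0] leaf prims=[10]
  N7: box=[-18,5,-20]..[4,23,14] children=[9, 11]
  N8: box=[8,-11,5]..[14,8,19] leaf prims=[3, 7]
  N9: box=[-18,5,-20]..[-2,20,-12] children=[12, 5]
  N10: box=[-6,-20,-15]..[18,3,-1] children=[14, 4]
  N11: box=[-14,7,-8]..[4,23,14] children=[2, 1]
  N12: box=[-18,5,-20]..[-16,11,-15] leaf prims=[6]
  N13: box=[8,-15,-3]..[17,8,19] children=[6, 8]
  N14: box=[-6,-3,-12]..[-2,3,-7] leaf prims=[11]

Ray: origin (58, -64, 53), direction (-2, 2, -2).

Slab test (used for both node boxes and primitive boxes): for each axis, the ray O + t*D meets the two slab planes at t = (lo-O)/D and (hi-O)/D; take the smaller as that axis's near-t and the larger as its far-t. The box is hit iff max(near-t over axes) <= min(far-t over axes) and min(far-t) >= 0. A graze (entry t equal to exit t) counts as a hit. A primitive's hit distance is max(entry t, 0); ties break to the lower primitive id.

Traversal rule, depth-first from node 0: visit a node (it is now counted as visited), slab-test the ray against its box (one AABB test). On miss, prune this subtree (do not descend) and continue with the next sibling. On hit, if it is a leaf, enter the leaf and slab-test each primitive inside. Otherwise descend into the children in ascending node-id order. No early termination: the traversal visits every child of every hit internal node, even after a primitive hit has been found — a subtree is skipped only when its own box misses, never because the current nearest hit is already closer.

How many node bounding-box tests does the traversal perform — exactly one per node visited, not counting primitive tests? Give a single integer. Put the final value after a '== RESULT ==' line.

Traverse from the root:
N0 x:[20,38] y:[22,87/2] z:[17,73/2] -> hit [22,73/2], descend [3, 7]
  N3 x:[20,32] y:[22,36] z:[17,34] -> hit [22,32], descend [10, 13]
    N10 x:[20,32] y:[22,67/2] z:[27,34] -> hit [27,32], descend [4, 14]
      N4 x:[20,26] y:[22,63/2] z:[27,34] -> miss, prune
      N14 x:[30,32] y:[61/2,67/2] z:[30,65/2] -> hit [61/2,32] leaf, test {P11@t=61/2}
    N13 x:[41/2,25] y:[49/2,36] z:[17,28] -> hit [49/2,25], descend [6, 8]
      N6 x:[41/2,47/2] y:[49/2,53/2] z:[53/2,28] -> miss, prune
      N8 x:[22,25] y:[53/2,36] z:[17,24] -> miss, prune
  N7 x:[27,38] y:[69/2,87/2] z:[39/2,73/2] -> hit [69/2,73/2], descend [9, 11]
    N9 x:[30,38] y:[69/2,42] z:[65/2,73/2] -> hit [69/2,73/2], descend [5, 12]
      N5 x:[30,67/2] y:[39,42] z:[65/2,67/2] -> miss, prune
      N12 x:[37,38] y:[69/2,75/2] z:[34,73/2] -> miss, prune
    N11 x:[27,36] y:[71/2,87/2] z:[39/2,61/2] -> miss, prune

order=[0, 3, 10, 4, 14, 13, 6, 8, 7, 9, 5, 12, 11]  |boxes|=13  |leaves|=1  hit=P11

== RESULT ==
13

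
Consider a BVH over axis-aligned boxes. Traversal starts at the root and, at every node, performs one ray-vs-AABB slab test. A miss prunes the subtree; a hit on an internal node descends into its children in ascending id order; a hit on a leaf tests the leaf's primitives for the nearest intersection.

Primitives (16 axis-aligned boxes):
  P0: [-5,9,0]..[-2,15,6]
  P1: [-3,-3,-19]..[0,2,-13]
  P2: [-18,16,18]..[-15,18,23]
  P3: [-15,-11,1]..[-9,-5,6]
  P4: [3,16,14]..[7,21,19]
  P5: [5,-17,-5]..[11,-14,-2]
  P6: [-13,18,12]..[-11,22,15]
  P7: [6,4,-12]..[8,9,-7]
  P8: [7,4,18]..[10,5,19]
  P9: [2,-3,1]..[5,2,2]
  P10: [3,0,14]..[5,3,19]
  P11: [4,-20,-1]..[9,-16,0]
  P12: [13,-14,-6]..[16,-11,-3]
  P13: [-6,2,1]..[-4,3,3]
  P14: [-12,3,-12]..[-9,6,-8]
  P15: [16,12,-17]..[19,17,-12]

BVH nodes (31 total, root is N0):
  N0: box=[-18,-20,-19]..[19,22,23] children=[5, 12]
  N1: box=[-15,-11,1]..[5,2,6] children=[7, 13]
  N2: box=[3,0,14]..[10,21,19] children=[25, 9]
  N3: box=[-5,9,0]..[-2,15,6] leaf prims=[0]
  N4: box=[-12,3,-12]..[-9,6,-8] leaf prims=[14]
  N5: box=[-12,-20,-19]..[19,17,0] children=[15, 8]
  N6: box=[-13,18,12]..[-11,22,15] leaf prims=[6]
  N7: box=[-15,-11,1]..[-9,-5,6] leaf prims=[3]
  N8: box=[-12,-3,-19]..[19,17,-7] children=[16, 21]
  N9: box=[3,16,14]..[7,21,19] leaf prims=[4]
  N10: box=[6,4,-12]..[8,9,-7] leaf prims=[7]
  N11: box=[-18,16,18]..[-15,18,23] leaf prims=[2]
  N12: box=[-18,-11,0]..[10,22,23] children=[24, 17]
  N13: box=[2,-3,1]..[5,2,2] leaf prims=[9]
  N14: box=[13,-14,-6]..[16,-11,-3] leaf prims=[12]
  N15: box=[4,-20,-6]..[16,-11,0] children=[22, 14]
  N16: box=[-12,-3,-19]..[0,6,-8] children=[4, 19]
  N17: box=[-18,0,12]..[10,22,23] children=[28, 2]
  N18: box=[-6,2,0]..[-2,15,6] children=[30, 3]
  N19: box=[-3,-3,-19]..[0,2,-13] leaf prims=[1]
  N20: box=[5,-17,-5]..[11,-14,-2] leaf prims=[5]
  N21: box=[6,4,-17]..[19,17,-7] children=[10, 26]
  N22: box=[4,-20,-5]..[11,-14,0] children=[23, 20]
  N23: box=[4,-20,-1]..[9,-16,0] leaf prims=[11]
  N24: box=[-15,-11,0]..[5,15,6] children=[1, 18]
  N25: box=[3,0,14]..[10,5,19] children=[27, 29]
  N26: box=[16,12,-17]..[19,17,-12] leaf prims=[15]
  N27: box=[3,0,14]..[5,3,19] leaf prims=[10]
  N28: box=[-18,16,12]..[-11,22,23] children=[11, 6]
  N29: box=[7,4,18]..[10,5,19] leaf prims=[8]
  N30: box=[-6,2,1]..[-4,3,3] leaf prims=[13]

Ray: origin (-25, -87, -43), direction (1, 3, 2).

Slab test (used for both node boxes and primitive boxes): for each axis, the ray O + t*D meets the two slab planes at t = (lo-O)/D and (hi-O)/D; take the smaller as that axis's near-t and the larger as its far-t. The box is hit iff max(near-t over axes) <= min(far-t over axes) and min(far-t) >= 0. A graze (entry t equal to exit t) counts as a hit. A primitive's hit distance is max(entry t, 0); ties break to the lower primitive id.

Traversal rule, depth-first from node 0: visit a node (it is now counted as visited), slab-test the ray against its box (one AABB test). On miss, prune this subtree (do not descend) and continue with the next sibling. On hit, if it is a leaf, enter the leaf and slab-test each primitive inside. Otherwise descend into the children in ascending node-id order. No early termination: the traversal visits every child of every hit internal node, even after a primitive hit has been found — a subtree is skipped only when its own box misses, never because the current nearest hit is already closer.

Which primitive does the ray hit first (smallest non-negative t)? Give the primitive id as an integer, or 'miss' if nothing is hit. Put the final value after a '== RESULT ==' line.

Trace the traversal:
N0 x:[7,44] y:[67/3,109/3] z:[12,33] -> hit [67/3,33], descend [5, 12]
  N5 x:[13,44] y:[67/3,104/3] z:[12,43/2] -> miss, prune
  N12 x:[7,35] y:[76/3,109/3] z:[43/2,33] -> hit [76/3,33], descend [17, 24]
    N17 x:[7,35] y:[29,109/3] z:[55/2,33] -> hit [29,33], descend [2, 28]
      N2 x:[28,35] y:[29,36] z:[57/2,31] -> hit [29,31], descend [9, 25]
        N9 x:[28,32] y:[103/3,36] z:[57/2,31] -> miss, prune
        N25 x:[28,35] y:[29,92/3] z:[57/2,31] -> hit [29,92/3], descend [27, 29]
          N27 x:[28,30] y:[29,30] z:[57/2,31] -> hit [29,30] leaf, test {P10@t=29}
          N29 x:[32,35] y:[91/3,92/3] z:[61/2,31] -> miss, prune
      N28 x:[7,14] y:[103/3,109/3] z:[55/2,33] -> miss, prune
    N24 x:[10,30] y:[76/3,34] z:[43/2,49/2] -> miss, prune

order=[0, 5, 12, 17, 2, 9, 25, 27, 29, 28, 24]  |boxes|=11  |leaves|=1  hit=P10

== RESULT ==
10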